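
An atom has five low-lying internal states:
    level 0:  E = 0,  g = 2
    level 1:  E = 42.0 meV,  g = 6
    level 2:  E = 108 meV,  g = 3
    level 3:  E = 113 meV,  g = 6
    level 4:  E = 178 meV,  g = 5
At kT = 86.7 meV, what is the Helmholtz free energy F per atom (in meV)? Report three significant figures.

-189 meV

Eᵢ/kT = 0, 0.48443, 1.2457, 1.3033, 2.0531.
Z = Σ gᵢe^(−Eᵢ/kT) = 2·e^(−0) + 6·e^(−0.48443) + 3·e^(−1.2457) + 6·e^(−1.3033) + 5·e^(−2.0531) = 2.0000 + 3.6963 + 0.86322 + 1.6298 + 0.64168 = 8.8310.
F = −kT ln Z = −86.7 × ln(8.8310) = −86.7 × 2.1783 = -189 meV.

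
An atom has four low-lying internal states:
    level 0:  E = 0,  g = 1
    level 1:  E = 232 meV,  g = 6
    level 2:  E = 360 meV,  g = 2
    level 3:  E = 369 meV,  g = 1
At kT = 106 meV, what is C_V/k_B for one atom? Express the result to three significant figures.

1.43

Eᵢ/kT = 0, 2.1887, 3.3962, 3.4811.
Z = Σ gᵢe^(−Eᵢ/kT) = 1·e^(−0) + 6·e^(−2.1887) + 2·e^(−3.3962) + 1·e^(−3.4811) = 1.0000 + 0.67237 + 0.067001 + 0.030774 = 1.7701.
⟨E⟩ = 108.17 meV, ⟨E²⟩ = 27718 meV².
C_V/k_B = (⟨E²⟩ − ⟨E⟩²)/(kT)² = (27718 − 11701)/11236 = 1.43.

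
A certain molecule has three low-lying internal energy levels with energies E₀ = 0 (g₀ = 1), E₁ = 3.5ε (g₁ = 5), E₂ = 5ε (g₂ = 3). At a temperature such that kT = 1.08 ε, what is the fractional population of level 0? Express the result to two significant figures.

Eᵢ/kT = 0, 3.241, 4.630.
Z = Σ gᵢe^(−Eᵢ/kT) = 1·e^(−0) + 5·e^(−3.241) + 3·e^(−4.630) = 1.000 + 0.1956 + 0.02926 = 1.225.
P₀ = g₀ e^(−E₀/kT) / Z = 1.000/1.225 = 0.82.

0.82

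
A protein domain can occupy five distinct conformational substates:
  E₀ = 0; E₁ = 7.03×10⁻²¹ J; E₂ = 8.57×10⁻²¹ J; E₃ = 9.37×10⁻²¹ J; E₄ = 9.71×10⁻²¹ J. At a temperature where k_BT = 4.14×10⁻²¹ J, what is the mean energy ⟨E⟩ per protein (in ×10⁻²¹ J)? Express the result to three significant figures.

Eᵢ/kT = 0, 1.6981, 2.0700, 2.2633, 2.3454.
Z = Σ e^(−Eᵢ/kT) = e^(−0) + e^(−1.6981) + e^(−2.0700) + e^(−2.2633) + e^(−2.3454) = 1.0000 + 0.18303 + 0.12619 + 0.10401 + 0.095809 = 1.5090.
⟨E⟩ = Σ Eᵢ e^(−Eᵢ/kT) / Z = (0·1.0000 + 7.03·0.18303 + 8.57·0.12619 + 9.37·0.10401 + 9.71·0.095809) / 1.5090 = 2.83 ×10⁻²¹ J.

2.83 ×10⁻²¹ J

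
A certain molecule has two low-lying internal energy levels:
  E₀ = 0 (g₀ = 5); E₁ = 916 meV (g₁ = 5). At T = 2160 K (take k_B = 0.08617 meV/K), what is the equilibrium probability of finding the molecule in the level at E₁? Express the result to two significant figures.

k_BT = 0.08617 × 2160 K = 186.1 meV.
Eᵢ/kT = 0, 4.922.
Z = Σ gᵢe^(−Eᵢ/kT) = 5·e^(−0) + 5·e^(−4.922) = 5.000 + 0.03642 = 5.036.
P₁ = g₁ e^(−E₁/kT) / Z = 0.03642/5.036 = 0.0072.

0.0072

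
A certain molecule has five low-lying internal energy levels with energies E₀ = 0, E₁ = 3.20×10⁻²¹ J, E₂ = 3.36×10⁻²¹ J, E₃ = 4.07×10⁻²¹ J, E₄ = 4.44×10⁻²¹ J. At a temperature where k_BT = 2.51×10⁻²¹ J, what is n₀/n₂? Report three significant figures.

n₀/n₂ = exp[−(E₀−E₂)/kT] = exp(−(-3.36 ×10⁻²¹ J)/(2.51 ×10⁻²¹ J)) = exp(1.3386) = 3.81.

3.81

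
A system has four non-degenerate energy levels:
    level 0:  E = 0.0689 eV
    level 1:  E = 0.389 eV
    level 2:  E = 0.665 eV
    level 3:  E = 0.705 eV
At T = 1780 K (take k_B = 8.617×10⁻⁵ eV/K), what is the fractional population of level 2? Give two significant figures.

0.018

k_BT = 8.617×10⁻⁵ × 1780 K = 0.1534 eV.
Eᵢ/kT = 0.4492, 2.536, 4.335, 4.596.
Z = Σ e^(−Eᵢ/kT) = e^(−0.4492) + e^(−2.536) + e^(−4.335) + e^(−4.596) = 0.6381 + 0.07918 + 0.01310 + 0.01009 = 0.7405.
P₂ = e^(−E₂/kT) / Z = 0.01310/0.7405 = 0.018.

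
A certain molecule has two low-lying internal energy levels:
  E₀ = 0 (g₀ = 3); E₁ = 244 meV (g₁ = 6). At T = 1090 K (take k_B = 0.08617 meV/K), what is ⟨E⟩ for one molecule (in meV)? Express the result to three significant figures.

31.6 meV

k_BT = 0.08617 × 1090 K = 93.925 meV.
Eᵢ/kT = 0, 2.5978.
Z = Σ gᵢe^(−Eᵢ/kT) = 3·e^(−0) + 6·e^(−2.5978) = 3.0000 + 0.44662 = 3.4466.
⟨E⟩ = Σ Eᵢ gᵢe^(−Eᵢ/kT) / Z = (0·3.0000 + 244·0.44662) / 3.4466 = 31.6 meV.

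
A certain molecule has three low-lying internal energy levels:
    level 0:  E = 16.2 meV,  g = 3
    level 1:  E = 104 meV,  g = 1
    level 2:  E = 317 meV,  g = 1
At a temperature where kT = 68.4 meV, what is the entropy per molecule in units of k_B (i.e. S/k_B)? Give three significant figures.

Eᵢ/kT = 0.23684, 1.5205, 4.6345.
Z = Σ gᵢe^(−Eᵢ/kT) = 3·e^(−0.23684) + 1·e^(−1.5205) + 1·e^(−4.6345) = 2.3674 + 0.21860 + 0.0097110 = 2.5957.
⟨E⟩ = Σ EᵢPᵢ = 24.720 meV.
S/k_B = ln Z + ⟨E⟩/kT = ln(2.5957) + 24.720/68.4 = 0.95386 + 0.36140 = 1.32.

1.32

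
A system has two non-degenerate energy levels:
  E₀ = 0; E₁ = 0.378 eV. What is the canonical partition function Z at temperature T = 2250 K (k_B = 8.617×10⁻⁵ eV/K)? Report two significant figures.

k_BT = 8.617×10⁻⁵ × 2250 K = 0.1939 eV.
Eᵢ/kT = 0, 1.949.
Z = Σ e^(−Eᵢ/kT) = e^(−0) + e^(−1.949) = 1.000 + 0.1424 = 1.142.

Z = 1.1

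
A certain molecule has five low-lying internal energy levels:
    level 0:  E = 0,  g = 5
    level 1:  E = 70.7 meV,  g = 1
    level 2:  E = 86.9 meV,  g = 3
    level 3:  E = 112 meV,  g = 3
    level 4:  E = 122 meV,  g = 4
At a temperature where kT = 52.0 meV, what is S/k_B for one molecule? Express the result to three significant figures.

Eᵢ/kT = 0, 1.3596, 1.6712, 2.1538, 2.3462.
Z = Σ gᵢe^(−Eᵢ/kT) = 5·e^(−0) + 1·e^(−1.3596) + 3·e^(−1.6712) + 3·e^(−2.1538) + 4·e^(−2.3462) = 5.0000 + 0.25676 + 0.56406 + 0.34813 + 0.38293 = 6.5519.
⟨E⟩ = Σ EᵢPᵢ = 23.333 meV.
S/k_B = ln Z + ⟨E⟩/kT = ln(6.5519) + 23.333/52.0 = 1.8798 + 0.44871 = 2.33.

2.33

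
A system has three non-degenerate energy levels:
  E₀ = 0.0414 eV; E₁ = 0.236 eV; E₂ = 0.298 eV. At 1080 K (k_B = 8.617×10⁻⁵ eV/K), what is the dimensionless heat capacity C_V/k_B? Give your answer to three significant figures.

0.728

k_BT = 8.617×10⁻⁵ × 1080 K = 0.093064 eV.
Eᵢ/kT = 0.44486, 2.5359, 3.2021.
Z = Σ e^(−Eᵢ/kT) = e^(−0.44486) + e^(−2.5359) + e^(−3.2021) = 0.64091 + 0.079190 + 0.040677 = 0.76078.
⟨E⟩ = 0.075376 eV, ⟨E²⟩ = 0.011989 eV².
C_V/k_B = (⟨E²⟩ − ⟨E⟩²)/(kT)² = (0.011989 − 0.0056815)/0.0086609 = 0.728.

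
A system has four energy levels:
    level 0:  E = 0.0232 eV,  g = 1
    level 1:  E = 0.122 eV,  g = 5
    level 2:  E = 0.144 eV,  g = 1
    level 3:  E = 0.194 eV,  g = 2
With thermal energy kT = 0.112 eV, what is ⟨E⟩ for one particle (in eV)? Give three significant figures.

0.106 eV

Eᵢ/kT = 0.20714, 1.0893, 1.2857, 1.7321.
Z = Σ gᵢe^(−Eᵢ/kT) = 1·e^(−0.20714) + 5·e^(−1.0893) + 1·e^(−1.2857) + 2·e^(−1.7321) = 0.81291 + 1.6823 + 0.27646 + 0.35383 = 3.1255.
⟨E⟩ = Σ Eᵢ gᵢe^(−Eᵢ/kT) / Z = (0.0232·0.81291 + 0.122·1.6823 + 0.144·0.27646 + 0.194·0.35383) / 3.1255 = 0.106 eV.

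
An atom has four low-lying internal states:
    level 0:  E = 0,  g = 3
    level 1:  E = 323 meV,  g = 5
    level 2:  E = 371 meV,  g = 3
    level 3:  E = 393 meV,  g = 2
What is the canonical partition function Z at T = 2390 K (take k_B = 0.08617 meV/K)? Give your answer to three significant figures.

Z = 4.83

k_BT = 0.08617 × 2390 K = 205.95 meV.
Eᵢ/kT = 0, 1.5683, 1.8014, 1.9082.
Z = Σ gᵢe^(−Eᵢ/kT) = 3·e^(−0) + 5·e^(−1.5683) + 3·e^(−1.8014) + 2·e^(−1.9082) = 3.0000 + 1.0420 + 0.49520 + 0.29669 = 4.8339.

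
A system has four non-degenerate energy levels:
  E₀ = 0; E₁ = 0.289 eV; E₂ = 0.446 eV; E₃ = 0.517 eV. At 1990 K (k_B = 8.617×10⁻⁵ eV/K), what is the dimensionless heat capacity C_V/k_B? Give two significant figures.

k_BT = 8.617×10⁻⁵ × 1990 K = 0.1715 eV.
Eᵢ/kT = 0, 1.685, 2.601, 3.015.
Z = Σ e^(−Eᵢ/kT) = e^(−0) + e^(−1.685) + e^(−2.601) + e^(−3.015) = 1.000 + 0.1854 + 0.07420 + 0.04905 = 1.309.
⟨E⟩ = 0.08559 eV, ⟨E²⟩ = 0.03312 eV².
C_V/k_B = (⟨E²⟩ − ⟨E⟩²)/(kT)² = (0.03312 − 0.007326)/0.02941 = 0.88.

0.88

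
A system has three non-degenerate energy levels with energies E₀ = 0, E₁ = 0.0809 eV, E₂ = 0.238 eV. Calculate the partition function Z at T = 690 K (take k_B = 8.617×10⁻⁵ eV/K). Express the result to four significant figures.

Z = 1.275

k_BT = 8.617×10⁻⁵ × 690 K = 0.0594573 eV.
Eᵢ/kT = 0, 1.36064, 4.00287.
Z = Σ e^(−Eᵢ/kT) = e^(−0) + e^(−1.36064) + e^(−4.00287) = 1.00000 + 0.256497 + 0.0182631 = 1.27476.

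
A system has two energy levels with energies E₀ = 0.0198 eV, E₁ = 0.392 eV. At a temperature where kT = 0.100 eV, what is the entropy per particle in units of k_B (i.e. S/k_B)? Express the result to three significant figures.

0.112

Eᵢ/kT = 0.19800, 3.9200.
Z = Σ e^(−Eᵢ/kT) = e^(−0.19800) + e^(−3.9200) = 0.82037 + 0.019841 = 0.84021.
⟨E⟩ = Σ EᵢPᵢ = 0.028589 eV.
S/k_B = ln Z + ⟨E⟩/kT = ln(0.84021) + 0.028589/0.100 = -0.17410 + 0.28589 = 0.112.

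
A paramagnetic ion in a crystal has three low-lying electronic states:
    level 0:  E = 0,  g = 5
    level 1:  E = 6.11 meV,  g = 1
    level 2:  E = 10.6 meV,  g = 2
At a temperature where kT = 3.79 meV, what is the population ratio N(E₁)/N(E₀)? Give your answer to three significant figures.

n₁/n₀ = (g₁/g₀) exp[−(E₁−E₀)/kT] = (1/5) × exp(−(6.11 meV)/(3.79 meV)) = (1/5) × exp(-1.6121) = 0.0399.

0.0399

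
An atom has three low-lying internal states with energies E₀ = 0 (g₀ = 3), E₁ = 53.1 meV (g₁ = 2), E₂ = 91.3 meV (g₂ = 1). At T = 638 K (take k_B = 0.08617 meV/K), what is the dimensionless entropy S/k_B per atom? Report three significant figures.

1.64

k_BT = 0.08617 × 638 K = 54.976 meV.
Eᵢ/kT = 0, 0.96588, 1.6607.
Z = Σ gᵢe^(−Eᵢ/kT) = 3·e^(−0) + 2·e^(−0.96588) + 1·e^(−1.6607) = 3.0000 + 0.76130 + 0.19001 = 3.9513.
⟨E⟩ = Σ EᵢPᵢ = 14.621 meV.
S/k_B = ln Z + ⟨E⟩/kT = ln(3.9513) + 14.621/54.976 = 1.3740 + 0.26595 = 1.64.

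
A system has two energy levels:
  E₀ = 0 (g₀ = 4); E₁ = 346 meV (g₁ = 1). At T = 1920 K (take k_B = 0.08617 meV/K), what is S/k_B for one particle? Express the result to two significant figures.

1.5

k_BT = 0.08617 × 1920 K = 165.4 meV.
Eᵢ/kT = 0, 2.092.
Z = Σ gᵢe^(−Eᵢ/kT) = 4·e^(−0) + 1·e^(−2.092) = 4.000 + 0.1234 = 4.123.
⟨E⟩ = Σ EᵢPᵢ = 10.36 meV.
S/k_B = ln Z + ⟨E⟩/kT = ln(4.123) + 10.36/165.4 = 1.417 + 0.06264 = 1.5.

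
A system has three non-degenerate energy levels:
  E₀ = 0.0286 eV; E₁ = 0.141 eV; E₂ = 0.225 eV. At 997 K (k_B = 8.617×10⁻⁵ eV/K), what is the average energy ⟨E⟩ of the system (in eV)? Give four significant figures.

k_BT = 8.617×10⁻⁵ × 997 K = 0.0859115 eV.
Eᵢ/kT = 0.332901, 1.64122, 2.61897.
Z = Σ e^(−Eᵢ/kT) = e^(−0.332901) + e^(−1.64122) + e^(−2.61897) = 0.716841 + 0.193744 + 0.0728779 = 0.983463.
⟨E⟩ = Σ Eᵢ e^(−Eᵢ/kT) / Z = (0.0286·0.716841 + 0.141·0.193744 + 0.225·0.0728779) / 0.983463 = 0.06530 eV.

0.06530 eV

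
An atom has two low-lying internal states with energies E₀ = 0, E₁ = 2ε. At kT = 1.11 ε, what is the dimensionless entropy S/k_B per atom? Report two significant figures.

Eᵢ/kT = 0, 1.802.
Z = Σ e^(−Eᵢ/kT) = e^(−0) + e^(−1.802) = 1.000 + 0.1650 = 1.165.
⟨E⟩ = Σ EᵢPᵢ = 0.2833 ε.
S/k_B = ln Z + ⟨E⟩/kT = ln(1.165) + 0.2833/1.11 = 0.1527 + 0.2552 = 0.41.

0.41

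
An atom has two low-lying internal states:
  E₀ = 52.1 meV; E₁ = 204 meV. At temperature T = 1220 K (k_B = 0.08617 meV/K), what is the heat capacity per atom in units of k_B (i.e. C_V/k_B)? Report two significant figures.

k_BT = 0.08617 × 1220 K = 105.1 meV.
Eᵢ/kT = 0.4957, 1.941.
Z = Σ e^(−Eᵢ/kT) = e^(−0.4957) + e^(−1.941) = 0.6091 + 0.1436 = 0.7527.
⟨E⟩ = 81.08 meV, ⟨E²⟩ = 10140 meV².
C_V/k_B = (⟨E²⟩ − ⟨E⟩²)/(kT)² = (10140 − 6574)/11050 = 0.32.

0.32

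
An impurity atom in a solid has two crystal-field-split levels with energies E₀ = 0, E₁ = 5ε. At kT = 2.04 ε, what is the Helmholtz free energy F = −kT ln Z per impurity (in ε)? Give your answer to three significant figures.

Eᵢ/kT = 0, 2.4510.
Z = Σ e^(−Eᵢ/kT) = e^(−0) + e^(−2.4510) = 1.0000 + 0.086207 = 1.0862.
F = −kT ln Z = −2.04 × ln(1.0862) = −2.04 × 0.082685 = -0.169 ε.

-0.169 ε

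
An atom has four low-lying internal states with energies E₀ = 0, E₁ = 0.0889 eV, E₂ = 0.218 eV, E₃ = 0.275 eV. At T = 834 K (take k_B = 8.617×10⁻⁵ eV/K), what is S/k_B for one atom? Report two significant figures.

0.74

k_BT = 8.617×10⁻⁵ × 834 K = 0.07187 eV.
Eᵢ/kT = 0, 1.237, 3.033, 3.826.
Z = Σ e^(−Eᵢ/kT) = e^(−0) + e^(−1.237) + e^(−3.033) + e^(−3.826) = 1.000 + 0.2903 + 0.04817 + 0.02180 = 1.360.
⟨E⟩ = Σ EᵢPᵢ = 0.03111 eV.
S/k_B = ln Z + ⟨E⟩/kT = ln(1.360) + 0.03111/0.07187 = 0.3075 + 0.4329 = 0.74.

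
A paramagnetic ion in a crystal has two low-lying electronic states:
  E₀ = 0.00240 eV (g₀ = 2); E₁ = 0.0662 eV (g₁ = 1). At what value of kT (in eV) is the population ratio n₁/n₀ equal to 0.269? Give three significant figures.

0.103 eV

n₁/n₀ = (g₁/g₀) exp[−(E₁−E₀)/kT] = 0.269.
⇒ (E₁−E₀)/kT = ln((1/2)/0.269) = ln(1.8587) = 0.61988.
kT = 0.06380 eV / 0.61988 = 0.103 eV.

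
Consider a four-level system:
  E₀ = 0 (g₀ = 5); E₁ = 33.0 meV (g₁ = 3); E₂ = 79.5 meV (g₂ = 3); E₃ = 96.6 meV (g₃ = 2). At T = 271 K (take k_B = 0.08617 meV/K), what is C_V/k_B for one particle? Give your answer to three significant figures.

k_BT = 0.08617 × 271 K = 23.352 meV.
Eᵢ/kT = 0, 1.4132, 3.4044, 4.1367.
Z = Σ gᵢe^(−Eᵢ/kT) = 5·e^(−0) + 3·e^(−1.4132) + 3·e^(−3.4044) + 2·e^(−4.1367) = 5.0000 + 0.73009 + 0.099680 + 0.031951 = 5.8617.
⟨E⟩ = 5.9887 meV, ⟨E²⟩ = 293.98 meV².
C_V/k_B = (⟨E²⟩ − ⟨E⟩²)/(kT)² = (293.98 − 35.865)/545.32 = 0.473.

0.473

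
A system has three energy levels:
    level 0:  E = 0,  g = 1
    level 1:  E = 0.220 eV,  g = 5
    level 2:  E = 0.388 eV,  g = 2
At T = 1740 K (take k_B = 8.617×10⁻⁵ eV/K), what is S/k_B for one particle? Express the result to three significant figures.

1.74

k_BT = 8.617×10⁻⁵ × 1740 K = 0.14994 eV.
Eᵢ/kT = 0, 1.4673, 2.5877.
Z = Σ gᵢe^(−Eᵢ/kT) = 1·e^(−0) + 5·e^(−1.4673) + 2·e^(−2.5877) = 1.0000 + 1.1527 + 0.15039 = 2.3031.
⟨E⟩ = Σ EᵢPᵢ = 0.13545 eV.
S/k_B = ln Z + ⟨E⟩/kT = ln(2.3031) + 0.13545/0.14994 = 0.83426 + 0.90336 = 1.74.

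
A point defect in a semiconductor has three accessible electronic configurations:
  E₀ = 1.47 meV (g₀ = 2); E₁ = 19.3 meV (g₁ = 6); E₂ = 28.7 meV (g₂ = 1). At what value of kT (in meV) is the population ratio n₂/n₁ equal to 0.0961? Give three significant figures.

17.1 meV

n₂/n₁ = (g₂/g₁) exp[−(E₂−E₁)/kT] = 0.0961.
⇒ (E₂−E₁)/kT = ln((1/6)/0.0961) = ln(1.7343) = 0.55060.
kT = 9.4 meV / 0.55060 = 17.1 meV.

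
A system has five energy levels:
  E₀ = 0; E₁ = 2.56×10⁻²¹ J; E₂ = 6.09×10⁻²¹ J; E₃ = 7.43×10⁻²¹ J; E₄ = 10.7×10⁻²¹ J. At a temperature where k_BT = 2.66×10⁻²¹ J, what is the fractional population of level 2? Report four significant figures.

0.06485

Eᵢ/kT = 0, 0.962406, 2.28947, 2.79323, 4.02256.
Z = Σ e^(−Eᵢ/kT) = e^(−0) + e^(−0.962406) + e^(−2.28947) + e^(−2.79323) + e^(−4.02256) = 1.00000 + 0.381973 + 0.101320 + 0.0612231 + 0.0179071 = 1.56242.
P₂ = e^(−E₂/kT) / Z = 0.101320/1.56242 = 0.06485.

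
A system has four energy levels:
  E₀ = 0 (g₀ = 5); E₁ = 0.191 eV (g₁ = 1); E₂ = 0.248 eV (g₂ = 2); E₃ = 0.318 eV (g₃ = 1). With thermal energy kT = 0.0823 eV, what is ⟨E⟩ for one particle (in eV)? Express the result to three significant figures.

Eᵢ/kT = 0, 2.3208, 3.0134, 3.8639.
Z = Σ gᵢe^(−Eᵢ/kT) = 5·e^(−0) + 1·e^(−2.3208) + 2·e^(−3.0134) + 1·e^(−3.8639) = 5.0000 + 0.098195 + 0.098249 + 0.020986 = 5.2174.
⟨E⟩ = Σ Eᵢ gᵢe^(−Eᵢ/kT) / Z = (0·5.0000 + 0.191·0.098195 + 0.248·0.098249 + 0.318·0.020986) / 5.2174 = 0.00954 eV.

0.00954 eV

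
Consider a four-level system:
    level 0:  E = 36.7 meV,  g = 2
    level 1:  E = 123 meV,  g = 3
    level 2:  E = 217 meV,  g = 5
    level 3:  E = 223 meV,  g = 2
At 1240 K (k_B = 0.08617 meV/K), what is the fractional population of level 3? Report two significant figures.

k_BT = 0.08617 × 1240 K = 106.9 meV.
Eᵢ/kT = 0.3433, 1.151, 2.030, 2.086.
Z = Σ gᵢe^(−Eᵢ/kT) = 2·e^(−0.3433) + 3·e^(−1.151) + 5·e^(−2.030) + 2·e^(−2.086) = 1.419 + 0.9490 + 0.6567 + 0.2484 = 3.273.
P₃ = g₃ e^(−E₃/kT) / Z = 0.2484/3.273 = 0.076.

0.076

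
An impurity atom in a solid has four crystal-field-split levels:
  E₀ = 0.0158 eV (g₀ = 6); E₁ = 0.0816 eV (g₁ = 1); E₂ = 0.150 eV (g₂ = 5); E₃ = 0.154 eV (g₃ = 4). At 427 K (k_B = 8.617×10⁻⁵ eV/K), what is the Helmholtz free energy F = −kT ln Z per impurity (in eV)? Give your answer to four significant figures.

k_BT = 8.617×10⁻⁵ × 427 K = 0.0367946 eV.
Eᵢ/kT = 0.429411, 2.21772, 4.07669, 4.18540.
Z = Σ gᵢe^(−Eᵢ/kT) = 6·e^(−0.429411) + 1·e^(−2.21772) + 5·e^(−4.07669) + 4·e^(−4.18540) = 3.90535 + 0.108857 + 0.0848176 + 0.0608645 = 4.15989.
F = −kT ln Z = −0.0367946 × ln(4.15989) = −0.0367946 × 1.42549 = -0.05245 eV.

-0.05245 eV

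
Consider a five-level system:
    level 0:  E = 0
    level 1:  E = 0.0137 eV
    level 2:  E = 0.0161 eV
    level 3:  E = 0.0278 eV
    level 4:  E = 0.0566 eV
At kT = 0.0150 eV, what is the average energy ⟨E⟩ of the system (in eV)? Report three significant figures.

0.00866 eV

Eᵢ/kT = 0, 0.91333, 1.0733, 1.8533, 3.7733.
Z = Σ e^(−Eᵢ/kT) = e^(−0) + e^(−0.91333) + e^(−1.0733) + e^(−1.8533) + e^(−3.7733) = 1.0000 + 0.40119 + 0.34188 + 0.15672 + 0.022976 = 1.9228.
⟨E⟩ = Σ Eᵢ e^(−Eᵢ/kT) / Z = (0·1.0000 + 0.0137·0.40119 + 0.0161·0.34188 + 0.0278·0.15672 + 0.0566·0.022976) / 1.9228 = 0.00866 eV.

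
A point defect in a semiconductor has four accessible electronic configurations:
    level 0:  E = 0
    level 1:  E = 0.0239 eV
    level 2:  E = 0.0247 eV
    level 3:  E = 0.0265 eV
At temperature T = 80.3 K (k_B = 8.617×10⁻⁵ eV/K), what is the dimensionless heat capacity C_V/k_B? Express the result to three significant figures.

0.902

k_BT = 8.617×10⁻⁵ × 80.3 K = 0.0069195 eV.
Eᵢ/kT = 0, 3.4540, 3.5696, 3.8298.
Z = Σ e^(−Eᵢ/kT) = e^(−0) + e^(−3.4540) + e^(−3.5696) + e^(−3.8298) = 1.0000 + 0.031619 + 0.028167 + 0.021714 = 1.0815.
⟨E⟩ = 0.0018741 eV, ⟨E²⟩ = 0.000046689 eV².
C_V/k_B = (⟨E²⟩ − ⟨E⟩²)/(kT)² = (0.000046689 − 0.0000035123)/0.000047879 = 0.902.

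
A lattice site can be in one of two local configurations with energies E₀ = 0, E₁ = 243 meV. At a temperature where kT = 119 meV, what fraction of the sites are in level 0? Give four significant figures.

Eᵢ/kT = 0, 2.04202.
Z = Σ e^(−Eᵢ/kT) = e^(−0) + e^(−2.04202) = 1.00000 + 0.129766 = 1.12977.
P₀ = e^(−E₀/kT) / Z = 1.00000/1.12977 = 0.8851.

0.8851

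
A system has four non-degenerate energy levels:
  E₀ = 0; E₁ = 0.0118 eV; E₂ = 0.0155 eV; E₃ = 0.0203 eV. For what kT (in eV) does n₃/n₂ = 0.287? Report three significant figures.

n₃/n₂ = exp[−(E₃−E₂)/kT] = 0.287.
⇒ (E₃−E₂)/kT = ln(1/0.287) = ln(3.4843) = 1.2483.
kT = 0.0048 eV / 1.2483 = 0.00385 eV.

0.00385 eV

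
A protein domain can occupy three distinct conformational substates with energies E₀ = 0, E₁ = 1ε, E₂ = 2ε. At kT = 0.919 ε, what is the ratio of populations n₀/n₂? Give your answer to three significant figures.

n₀/n₂ = exp[−(E₀−E₂)/kT] = exp(−(-2ε)/(0.919ε)) = exp(2.1763) = 8.81.

8.81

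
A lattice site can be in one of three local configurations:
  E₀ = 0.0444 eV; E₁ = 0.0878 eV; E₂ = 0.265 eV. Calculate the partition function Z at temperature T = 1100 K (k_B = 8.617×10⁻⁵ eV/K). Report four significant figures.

k_BT = 8.617×10⁻⁵ × 1100 K = 0.0947870 eV.
Eᵢ/kT = 0.468419, 0.926287, 2.79574.
Z = Σ e^(−Eᵢ/kT) = e^(−0.468419) + e^(−0.926287) + e^(−2.79574) = 0.625991 + 0.396021 + 0.0610697 = 1.08308.

Z = 1.083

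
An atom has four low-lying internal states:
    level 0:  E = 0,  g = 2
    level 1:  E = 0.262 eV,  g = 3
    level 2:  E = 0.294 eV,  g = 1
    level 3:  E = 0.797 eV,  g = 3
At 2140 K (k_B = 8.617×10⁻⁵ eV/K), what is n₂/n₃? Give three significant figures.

k_BT = 8.617×10⁻⁵ × 2140 K = 0.18440 eV.
n₂/n₃ = (g₂/g₃) exp[−(E₂−E₃)/kT] = (1/3) × exp(−(-0.503 eV)/(0.18440 eV)) = (1/3) × exp(2.7278) = 5.10.

5.10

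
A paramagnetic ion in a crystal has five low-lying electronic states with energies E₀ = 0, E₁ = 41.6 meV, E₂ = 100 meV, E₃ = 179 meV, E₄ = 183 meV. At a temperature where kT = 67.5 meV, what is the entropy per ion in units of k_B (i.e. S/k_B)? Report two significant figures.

1.2

Eᵢ/kT = 0, 0.6163, 1.481, 2.652, 2.711.
Z = Σ e^(−Eᵢ/kT) = e^(−0) + e^(−0.6163) + e^(−1.481) + e^(−2.652) + e^(−2.711) = 1.000 + 0.5399 + 0.2274 + 0.07051 + 0.06647 = 1.904.
⟨E⟩ = Σ EᵢPᵢ = 36.76 meV.
S/k_B = ln Z + ⟨E⟩/kT = ln(1.904) + 36.76/67.5 = 0.6440 + 0.5446 = 1.2.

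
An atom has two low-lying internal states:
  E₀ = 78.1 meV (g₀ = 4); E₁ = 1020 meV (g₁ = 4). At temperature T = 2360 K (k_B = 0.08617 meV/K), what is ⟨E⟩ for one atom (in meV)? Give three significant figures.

k_BT = 0.08617 × 2360 K = 203.36 meV.
Eᵢ/kT = 0.38405, 5.0157.
Z = Σ gᵢe^(−Eᵢ/kT) = 4·e^(−0.38405) + 4·e^(−5.0157) = 2.7244 + 0.026532 = 2.7509.
⟨E⟩ = Σ Eᵢ gᵢe^(−Eᵢ/kT) / Z = (78.1·2.7244 + 1020·0.026532) / 2.7509 = 87.2 meV.

87.2 meV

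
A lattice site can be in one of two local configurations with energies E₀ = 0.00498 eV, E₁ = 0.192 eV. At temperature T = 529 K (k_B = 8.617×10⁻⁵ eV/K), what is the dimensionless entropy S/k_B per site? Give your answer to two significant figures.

k_BT = 8.617×10⁻⁵ × 529 K = 0.04558 eV.
Eᵢ/kT = 0.1093, 4.212.
Z = Σ e^(−Eᵢ/kT) = e^(−0.1093) + e^(−4.212) = 0.8965 + 0.01482 = 0.9113.
⟨E⟩ = Σ EᵢPᵢ = 0.008022 eV.
S/k_B = ln Z + ⟨E⟩/kT = ln(0.9113) + 0.008022/0.04558 = -0.09288 + 0.1760 = 0.083.

0.083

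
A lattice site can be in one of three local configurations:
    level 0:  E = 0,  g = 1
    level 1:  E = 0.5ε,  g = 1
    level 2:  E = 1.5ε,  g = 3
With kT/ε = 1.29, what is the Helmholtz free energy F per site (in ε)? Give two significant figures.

-1.2 ε

Eᵢ/kT = 0, 0.3876, 1.163.
Z = Σ gᵢe^(−Eᵢ/kT) = 1·e^(−0) + 1·e^(−0.3876) + 3·e^(−1.163) = 1.000 + 0.6787 + 0.9376 = 2.616.
F = −kT ln Z = −1.29 × ln(2.616) = −1.29 × 0.9616 = -1.2 ε.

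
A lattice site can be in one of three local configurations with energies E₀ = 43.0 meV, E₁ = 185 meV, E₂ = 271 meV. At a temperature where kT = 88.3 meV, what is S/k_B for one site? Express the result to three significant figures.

Eᵢ/kT = 0.48698, 2.0951, 3.0691.
Z = Σ e^(−Eᵢ/kT) = e^(−0.48698) + e^(−2.0951) + e^(−3.0691) = 0.61448 + 0.12306 + 0.046463 = 0.78400.
⟨E⟩ = Σ EᵢPᵢ = 78.801 meV.
S/k_B = ln Z + ⟨E⟩/kT = ln(0.78400) + 78.801/88.3 = -0.24335 + 0.89242 = 0.649.

0.649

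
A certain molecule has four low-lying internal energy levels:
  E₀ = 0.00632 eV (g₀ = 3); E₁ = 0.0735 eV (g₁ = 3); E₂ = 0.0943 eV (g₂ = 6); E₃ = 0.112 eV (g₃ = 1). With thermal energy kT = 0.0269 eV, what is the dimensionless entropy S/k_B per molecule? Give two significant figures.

Eᵢ/kT = 0.2349, 2.732, 3.506, 4.164.
Z = Σ gᵢe^(−Eᵢ/kT) = 3·e^(−0.2349) + 3·e^(−2.732) + 6·e^(−3.506) + 1·e^(−4.164) = 2.372 + 0.1953 + 0.1801 + 0.01555 = 2.763.
⟨E⟩ = Σ EᵢPᵢ = 0.01740 eV.
S/k_B = ln Z + ⟨E⟩/kT = ln(2.763) + 0.01740/0.0269 = 1.016 + 0.6468 = 1.7.

1.7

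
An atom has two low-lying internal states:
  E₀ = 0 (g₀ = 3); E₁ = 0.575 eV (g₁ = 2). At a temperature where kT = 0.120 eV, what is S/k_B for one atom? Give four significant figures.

Eᵢ/kT = 0, 4.79167.
Z = Σ gᵢe^(−Eᵢ/kT) = 3·e^(−0) + 2·e^(−4.79167) = 3.00000 + 0.0165972 = 3.01660.
⟨E⟩ = Σ EᵢPᵢ = 0.00316362 eV.
S/k_B = ln Z + ⟨E⟩/kT = ln(3.01660) + 0.00316362/0.120 = 1.10413 + 0.0263635 = 1.130.

1.130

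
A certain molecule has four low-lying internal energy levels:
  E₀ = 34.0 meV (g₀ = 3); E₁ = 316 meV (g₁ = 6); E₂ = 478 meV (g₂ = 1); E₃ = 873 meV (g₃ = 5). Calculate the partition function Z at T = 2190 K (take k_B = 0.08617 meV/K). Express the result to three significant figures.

k_BT = 0.08617 × 2190 K = 188.71 meV.
Eᵢ/kT = 0.18017, 1.6745, 2.5330, 4.6261.
Z = Σ gᵢe^(−Eᵢ/kT) = 3·e^(−0.18017) + 6·e^(−1.6745) + 1·e^(−2.5330) + 5·e^(−4.6261) = 2.5054 + 1.1244 + 0.079420 + 0.048964 = 3.7582.

Z = 3.76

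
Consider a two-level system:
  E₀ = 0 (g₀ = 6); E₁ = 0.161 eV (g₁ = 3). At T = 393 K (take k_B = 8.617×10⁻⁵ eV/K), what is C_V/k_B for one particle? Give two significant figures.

k_BT = 8.617×10⁻⁵ × 393 K = 0.03386 eV.
Eᵢ/kT = 0, 4.755.
Z = Σ gᵢe^(−Eᵢ/kT) = 6·e^(−0) + 3·e^(−4.755) = 6.000 + 0.02583 = 6.026.
⟨E⟩ = 0.0006901 eV, ⟨E²⟩ = 0.0001111 eV².
C_V/k_B = (⟨E²⟩ − ⟨E⟩²)/(kT)² = (0.0001111 − 0.0000004762)/0.001146 = 0.097.

0.097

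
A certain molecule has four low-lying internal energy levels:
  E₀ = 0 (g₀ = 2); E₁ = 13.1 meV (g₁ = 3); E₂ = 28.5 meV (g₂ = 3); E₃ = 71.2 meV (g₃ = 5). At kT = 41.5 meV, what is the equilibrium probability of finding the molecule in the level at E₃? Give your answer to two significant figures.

Eᵢ/kT = 0, 0.3157, 0.6867, 1.716.
Z = Σ gᵢe^(−Eᵢ/kT) = 2·e^(−0) + 3·e^(−0.3157) + 3·e^(−0.6867) + 5·e^(−1.716) = 2.000 + 2.188 + 1.510 + 0.8989 = 6.597.
P₃ = g₃ e^(−E₃/kT) / Z = 0.8989/6.597 = 0.14.

0.14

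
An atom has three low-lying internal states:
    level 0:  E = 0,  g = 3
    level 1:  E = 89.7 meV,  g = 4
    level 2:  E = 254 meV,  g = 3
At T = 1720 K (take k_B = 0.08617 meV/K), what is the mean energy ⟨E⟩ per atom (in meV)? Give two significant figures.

58 meV

k_BT = 0.08617 × 1720 K = 148.2 meV.
Eᵢ/kT = 0, 0.6053, 1.714.
Z = Σ gᵢe^(−Eᵢ/kT) = 3·e^(−0) + 4·e^(−0.6053) + 3·e^(−1.714) = 3.000 + 2.184 + 0.5404 = 5.724.
⟨E⟩ = Σ Eᵢ gᵢe^(−Eᵢ/kT) / Z = (0·3.000 + 89.7·2.184 + 254·0.5404) / 5.724 = 58 meV.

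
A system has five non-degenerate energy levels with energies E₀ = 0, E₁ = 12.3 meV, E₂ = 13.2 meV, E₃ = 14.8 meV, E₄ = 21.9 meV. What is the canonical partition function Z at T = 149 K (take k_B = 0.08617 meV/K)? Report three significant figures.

k_BT = 0.08617 × 149 K = 12.839 meV.
Eᵢ/kT = 0, 0.95802, 1.0281, 1.1527, 1.7057.
Z = Σ e^(−Eᵢ/kT) = e^(−0) + e^(−0.95802) + e^(−1.0281) + e^(−1.1527) + e^(−1.7057) = 1.0000 + 0.38365 + 0.35769 + 0.31578 + 0.18165 = 2.2388.

Z = 2.24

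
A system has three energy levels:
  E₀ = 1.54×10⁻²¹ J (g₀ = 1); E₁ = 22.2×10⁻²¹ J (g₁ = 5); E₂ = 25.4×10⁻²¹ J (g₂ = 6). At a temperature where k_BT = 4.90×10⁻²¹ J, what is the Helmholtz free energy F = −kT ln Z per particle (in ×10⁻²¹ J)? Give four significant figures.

Eᵢ/kT = 0.314286, 4.53061, 5.18367.
Z = Σ gᵢe^(−Eᵢ/kT) = 1·e^(−0.314286) + 5·e^(−4.53061) + 6·e^(−5.18367) = 0.730310 + 0.0538705 + 0.0336443 = 0.817825.
F = −kT ln Z = −4.90 × ln(0.817825) = −4.90 × -0.201107 = 0.9854 ×10⁻²¹ J.

0.9854 ×10⁻²¹ J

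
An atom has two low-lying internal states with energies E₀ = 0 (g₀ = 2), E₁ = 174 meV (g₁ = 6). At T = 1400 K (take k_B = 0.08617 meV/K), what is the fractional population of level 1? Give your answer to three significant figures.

0.415

k_BT = 0.08617 × 1400 K = 120.64 meV.
Eᵢ/kT = 0, 1.4423.
Z = Σ gᵢe^(−Eᵢ/kT) = 2·e^(−0) + 6·e^(−1.4423) = 2.0000 + 1.4183 = 3.4183.
P₁ = g₁ e^(−E₁/kT) / Z = 1.4183/3.4183 = 0.415.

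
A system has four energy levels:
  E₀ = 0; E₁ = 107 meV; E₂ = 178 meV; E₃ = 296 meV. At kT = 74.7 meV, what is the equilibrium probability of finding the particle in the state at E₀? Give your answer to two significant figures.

0.74

Eᵢ/kT = 0, 1.432, 2.383, 3.963.
Z = Σ e^(−Eᵢ/kT) = e^(−0) + e^(−1.432) + e^(−2.383) + e^(−3.963) = 1.000 + 0.2388 + 0.09227 + 0.01901 = 1.350.
P₀ = e^(−E₀/kT) / Z = 1.000/1.350 = 0.74.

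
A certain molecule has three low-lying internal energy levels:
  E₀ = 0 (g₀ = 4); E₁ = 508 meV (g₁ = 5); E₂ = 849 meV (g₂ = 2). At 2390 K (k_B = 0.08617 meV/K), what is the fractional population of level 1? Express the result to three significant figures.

0.0952

k_BT = 0.08617 × 2390 K = 205.95 meV.
Eᵢ/kT = 0, 2.4666, 4.1224.
Z = Σ gᵢe^(−Eᵢ/kT) = 4·e^(−0) + 5·e^(−2.4666) + 2·e^(−4.1224) = 4.0000 + 0.42436 + 0.032411 = 4.4568.
P₁ = g₁ e^(−E₁/kT) / Z = 0.42436/4.4568 = 0.0952.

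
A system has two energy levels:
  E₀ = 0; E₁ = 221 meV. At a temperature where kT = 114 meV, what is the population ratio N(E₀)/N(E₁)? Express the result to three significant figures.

6.95

n₀/n₁ = exp[−(E₀−E₁)/kT] = exp(−(-221 meV)/(114 meV)) = exp(1.9386) = 6.95.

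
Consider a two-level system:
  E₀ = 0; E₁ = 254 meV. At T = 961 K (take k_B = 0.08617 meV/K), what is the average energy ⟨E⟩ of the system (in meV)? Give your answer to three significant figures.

k_BT = 0.08617 × 961 K = 82.809 meV.
Eᵢ/kT = 0, 3.0673.
Z = Σ e^(−Eᵢ/kT) = e^(−0) + e^(−3.0673) = 1.0000 + 0.046547 = 1.0465.
⟨E⟩ = Σ Eᵢ e^(−Eᵢ/kT) / Z = (0·1.0000 + 254·0.046547) / 1.0465 = 11.3 meV.

11.3 meV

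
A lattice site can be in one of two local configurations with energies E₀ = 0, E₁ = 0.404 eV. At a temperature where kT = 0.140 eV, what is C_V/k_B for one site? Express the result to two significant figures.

Eᵢ/kT = 0, 2.886.
Z = Σ e^(−Eᵢ/kT) = e^(−0) + e^(−2.886) = 1.000 + 0.05580 = 1.056.
⟨E⟩ = 0.02135 eV, ⟨E²⟩ = 0.008624 eV².
C_V/k_B = (⟨E²⟩ − ⟨E⟩²)/(kT)² = (0.008624 − 0.0004558)/0.01960 = 0.42.

0.42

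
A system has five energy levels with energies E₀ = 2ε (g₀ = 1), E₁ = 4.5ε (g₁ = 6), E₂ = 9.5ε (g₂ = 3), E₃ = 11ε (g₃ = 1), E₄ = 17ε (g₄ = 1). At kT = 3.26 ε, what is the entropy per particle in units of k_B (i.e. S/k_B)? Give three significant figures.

2.16

Eᵢ/kT = 0.61350, 1.3804, 2.9141, 3.3742, 5.2147.
Z = Σ gᵢe^(−Eᵢ/kT) = 1·e^(−0.61350) + 6·e^(−1.3804) + 3·e^(−2.9141) + 1·e^(−3.3742) + 1·e^(−5.2147) = 0.54145 + 1.5089 + 0.16276 + 0.034246 + 0.0054361 = 2.2528.
⟨E⟩ = Σ EᵢPᵢ = 4.3893 ε.
S/k_B = ln Z + ⟨E⟩/kT = ln(2.2528) + 4.3893/3.26 = 0.81217 + 1.3464 = 2.16.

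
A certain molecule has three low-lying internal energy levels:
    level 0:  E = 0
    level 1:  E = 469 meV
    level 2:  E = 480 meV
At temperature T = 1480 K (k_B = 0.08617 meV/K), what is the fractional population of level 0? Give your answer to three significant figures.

0.954

k_BT = 0.08617 × 1480 K = 127.53 meV.
Eᵢ/kT = 0, 3.6776, 3.7638.
Z = Σ e^(−Eᵢ/kT) = e^(−0) + e^(−3.6776) + e^(−3.7638) = 1.0000 + 0.025284 + 0.023195 = 1.0485.
P₀ = e^(−E₀/kT) / Z = 1.0000/1.0485 = 0.954.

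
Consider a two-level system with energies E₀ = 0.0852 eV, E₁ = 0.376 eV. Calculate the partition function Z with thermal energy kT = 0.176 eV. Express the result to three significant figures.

Z = 0.734

Eᵢ/kT = 0.48409, 2.1364.
Z = Σ e^(−Eᵢ/kT) = e^(−0.48409) + e^(−2.1364) = 0.61626 + 0.11808 = 0.73434.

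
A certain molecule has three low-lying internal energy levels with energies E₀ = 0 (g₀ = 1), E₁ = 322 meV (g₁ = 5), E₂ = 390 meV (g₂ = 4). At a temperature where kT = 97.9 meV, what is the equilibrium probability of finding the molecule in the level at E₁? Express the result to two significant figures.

0.15

Eᵢ/kT = 0, 3.289, 3.984.
Z = Σ gᵢe^(−Eᵢ/kT) = 1·e^(−0) + 5·e^(−3.289) + 4·e^(−3.984) = 1.000 + 0.1865 + 0.07444 = 1.261.
P₁ = g₁ e^(−E₁/kT) / Z = 0.1865/1.261 = 0.15.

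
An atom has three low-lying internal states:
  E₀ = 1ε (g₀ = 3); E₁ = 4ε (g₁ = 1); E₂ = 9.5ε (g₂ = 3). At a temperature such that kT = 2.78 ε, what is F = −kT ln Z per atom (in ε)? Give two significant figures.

-2.5 ε

Eᵢ/kT = 0.3597, 1.439, 3.417.
Z = Σ gᵢe^(−Eᵢ/kT) = 3·e^(−0.3597) + 1·e^(−1.439) + 3·e^(−3.417) = 2.094 + 0.2372 + 0.09843 = 2.430.
F = −kT ln Z = −2.78 × ln(2.430) = −2.78 × 0.8879 = -2.5 ε.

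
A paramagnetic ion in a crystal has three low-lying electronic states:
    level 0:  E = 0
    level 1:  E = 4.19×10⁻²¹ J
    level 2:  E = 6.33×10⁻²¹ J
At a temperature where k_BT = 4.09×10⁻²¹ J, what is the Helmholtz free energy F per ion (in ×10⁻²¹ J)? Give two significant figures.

Eᵢ/kT = 0, 1.024, 1.548.
Z = Σ e^(−Eᵢ/kT) = e^(−0) + e^(−1.024) + e^(−1.548) = 1.000 + 0.3592 + 0.2127 = 1.572.
F = −kT ln Z = −4.09 × ln(1.572) = −4.09 × 0.4523 = -1.8 ×10⁻²¹ J.

-1.8 ×10⁻²¹ J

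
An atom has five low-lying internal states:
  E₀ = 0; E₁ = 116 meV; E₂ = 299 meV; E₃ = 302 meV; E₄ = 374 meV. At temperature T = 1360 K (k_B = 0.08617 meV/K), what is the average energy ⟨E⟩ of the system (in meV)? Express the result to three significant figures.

66.9 meV

k_BT = 0.08617 × 1360 K = 117.19 meV.
Eᵢ/kT = 0, 0.98985, 2.5514, 2.5770, 3.1914.
Z = Σ e^(−Eᵢ/kT) = e^(−0) + e^(−0.98985) + e^(−2.5514) + e^(−2.5770) + e^(−3.1914) = 1.0000 + 0.37163 + 0.077972 + 0.076002 + 0.041114 = 1.5667.
⟨E⟩ = Σ Eᵢ e^(−Eᵢ/kT) / Z = (0·1.0000 + 116·0.37163 + 299·0.077972 + 302·0.076002 + 374·0.041114) / 1.5667 = 66.9 meV.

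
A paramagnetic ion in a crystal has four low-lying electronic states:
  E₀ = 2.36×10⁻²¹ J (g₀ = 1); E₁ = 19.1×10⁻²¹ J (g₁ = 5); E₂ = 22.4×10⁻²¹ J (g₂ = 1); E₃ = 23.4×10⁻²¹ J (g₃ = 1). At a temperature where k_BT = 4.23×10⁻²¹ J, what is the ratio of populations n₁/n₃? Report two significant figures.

14

n₁/n₃ = (g₁/g₃) exp[−(E₁−E₃)/kT] = (5/1) × exp(−(-4.3 ×10⁻²¹ J)/(4.23 ×10⁻²¹ J)) = (5/1) × exp(1.017) = 14.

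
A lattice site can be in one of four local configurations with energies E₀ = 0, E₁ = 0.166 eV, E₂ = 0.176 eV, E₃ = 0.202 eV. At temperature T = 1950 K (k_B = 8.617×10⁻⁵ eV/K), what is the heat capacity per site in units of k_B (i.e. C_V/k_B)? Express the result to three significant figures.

0.291

k_BT = 8.617×10⁻⁵ × 1950 K = 0.16803 eV.
Eᵢ/kT = 0, 0.98792, 1.0474, 1.2022.
Z = Σ e^(−Eᵢ/kT) = e^(−0) + e^(−0.98792) + e^(−1.0474) + e^(−1.2022) = 1.0000 + 0.37235 + 0.35085 + 0.30053 = 2.0237.
⟨E⟩ = 0.091054 eV, ⟨E²⟩ = 0.016500 eV².
C_V/k_B = (⟨E²⟩ − ⟨E⟩²)/(kT)² = (0.016500 − 0.0082908)/0.028234 = 0.291.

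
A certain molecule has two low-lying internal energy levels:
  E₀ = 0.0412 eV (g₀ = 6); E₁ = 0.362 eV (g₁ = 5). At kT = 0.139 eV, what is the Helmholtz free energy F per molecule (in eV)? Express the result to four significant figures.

Eᵢ/kT = 0.296403, 2.60432.
Z = Σ gᵢe^(−Eᵢ/kT) = 6·e^(−0.296403) + 5·e^(−2.60432) = 4.46093 + 0.369767 = 4.83070.
F = −kT ln Z = −0.139 × ln(4.83070) = −0.139 × 1.57499 = -0.2189 eV.

-0.2189 eV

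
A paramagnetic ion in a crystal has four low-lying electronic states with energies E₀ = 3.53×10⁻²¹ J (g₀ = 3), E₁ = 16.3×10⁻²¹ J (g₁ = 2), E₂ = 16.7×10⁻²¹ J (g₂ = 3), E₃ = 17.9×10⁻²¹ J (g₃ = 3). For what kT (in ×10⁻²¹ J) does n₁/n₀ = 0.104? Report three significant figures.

n₁/n₀ = (g₁/g₀) exp[−(E₁−E₀)/kT] = 0.104.
⇒ (E₁−E₀)/kT = ln((2/3)/0.104) = ln(6.4103) = 1.8579.
kT = 12.77 ×10⁻²¹ J / 1.8579 = 6.87 ×10⁻²¹ J.

6.87 ×10⁻²¹ J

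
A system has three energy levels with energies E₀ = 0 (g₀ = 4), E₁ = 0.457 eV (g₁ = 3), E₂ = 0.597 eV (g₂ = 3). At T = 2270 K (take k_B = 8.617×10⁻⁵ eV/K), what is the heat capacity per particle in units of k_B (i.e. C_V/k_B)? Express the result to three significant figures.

0.592

k_BT = 8.617×10⁻⁵ × 2270 K = 0.19561 eV.
Eᵢ/kT = 0, 2.3363, 3.0520.
Z = Σ gᵢe^(−Eᵢ/kT) = 4·e^(−0) + 3·e^(−2.3363) + 3·e^(−3.0520) = 4.0000 + 0.29005 + 0.14179 = 4.4318.
⟨E⟩ = 0.049010 eV, ⟨E²⟩ = 0.025072 eV².
C_V/k_B = (⟨E²⟩ − ⟨E⟩²)/(kT)² = (0.025072 − 0.0024020)/0.038263 = 0.592.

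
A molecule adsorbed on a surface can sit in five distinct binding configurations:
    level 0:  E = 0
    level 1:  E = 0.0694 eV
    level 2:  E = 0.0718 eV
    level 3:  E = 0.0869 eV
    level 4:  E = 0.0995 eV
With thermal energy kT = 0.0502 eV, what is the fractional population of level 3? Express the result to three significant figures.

0.0981

Eᵢ/kT = 0, 1.3825, 1.4303, 1.7311, 1.9821.
Z = Σ e^(−Eᵢ/kT) = e^(−0) + e^(−1.3825) + e^(−1.4303) + e^(−1.7311) + e^(−1.9821) = 1.0000 + 0.25095 + 0.23924 + 0.17709 + 0.13778 = 1.8051.
P₃ = e^(−E₃/kT) / Z = 0.17709/1.8051 = 0.0981.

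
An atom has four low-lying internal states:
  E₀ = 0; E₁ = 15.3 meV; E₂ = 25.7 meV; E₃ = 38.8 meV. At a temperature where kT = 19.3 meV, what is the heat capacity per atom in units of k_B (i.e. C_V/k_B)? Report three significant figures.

Eᵢ/kT = 0, 0.79275, 1.3316, 2.0104.
Z = Σ e^(−Eᵢ/kT) = e^(−0) + e^(−0.79275) + e^(−1.3316) + e^(−2.0104) = 1.0000 + 0.45260 + 0.26405 + 0.13394 = 1.8506.
⟨E⟩ = 10.217 meV, ⟨E²⟩ = 260.45 meV².
C_V/k_B = (⟨E²⟩ − ⟨E⟩²)/(kT)² = (260.45 − 104.39)/372.49 = 0.419.

0.419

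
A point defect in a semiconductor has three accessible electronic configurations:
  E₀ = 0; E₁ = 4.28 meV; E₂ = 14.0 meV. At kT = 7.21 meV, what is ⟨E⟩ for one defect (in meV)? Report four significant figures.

Eᵢ/kT = 0, 0.593620, 1.94175.
Z = Σ e^(−Eᵢ/kT) = e^(−0) + e^(−0.593620) + e^(−1.94175) = 1.00000 + 0.552324 + 0.143453 = 1.69578.
⟨E⟩ = Σ Eᵢ e^(−Eᵢ/kT) / Z = (0·1.00000 + 4.28·0.552324 + 14.0·0.143453) / 1.69578 = 2.578 meV.

2.578 meV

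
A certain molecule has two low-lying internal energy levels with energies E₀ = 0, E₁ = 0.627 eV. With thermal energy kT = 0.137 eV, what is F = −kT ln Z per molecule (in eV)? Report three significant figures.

Eᵢ/kT = 0, 4.5766.
Z = Σ e^(−Eᵢ/kT) = e^(−0) + e^(−4.5766) = 1.0000 + 0.010290 = 1.0103.
F = −kT ln Z = −0.137 × ln(1.0103) = −0.137 × 0.010247 = -0.00140 eV.

-0.00140 eV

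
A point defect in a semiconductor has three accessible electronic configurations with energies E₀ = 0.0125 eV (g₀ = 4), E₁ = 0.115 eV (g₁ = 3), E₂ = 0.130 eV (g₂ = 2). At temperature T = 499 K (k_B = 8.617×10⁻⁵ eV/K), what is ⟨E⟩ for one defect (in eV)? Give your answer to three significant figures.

0.0224 eV

k_BT = 8.617×10⁻⁵ × 499 K = 0.042999 eV.
Eᵢ/kT = 0.29070, 2.6745, 3.0233.
Z = Σ gᵢe^(−Eᵢ/kT) = 4·e^(−0.29070) + 3·e^(−2.6745) + 2·e^(−3.0233) = 2.9910 + 0.20682 + 0.097281 = 3.2951.
⟨E⟩ = Σ Eᵢ gᵢe^(−Eᵢ/kT) / Z = (0.0125·2.9910 + 0.115·0.20682 + 0.130·0.097281) / 3.2951 = 0.0224 eV.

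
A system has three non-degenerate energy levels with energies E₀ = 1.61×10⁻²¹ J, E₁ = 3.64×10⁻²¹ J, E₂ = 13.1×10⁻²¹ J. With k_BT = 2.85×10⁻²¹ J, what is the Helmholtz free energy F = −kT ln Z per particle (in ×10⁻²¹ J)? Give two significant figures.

Eᵢ/kT = 0.5649, 1.277, 4.596.
Z = Σ e^(−Eᵢ/kT) = e^(−0.5649) + e^(−1.277) + e^(−4.596) = 0.5684 + 0.2789 + 0.01009 = 0.8574.
F = −kT ln Z = −2.85 × ln(0.8574) = −2.85 × -0.1539 = 0.44 ×10⁻²¹ J.

0.44 ×10⁻²¹ J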